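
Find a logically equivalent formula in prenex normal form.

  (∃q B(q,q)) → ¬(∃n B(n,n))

Eliminate → and ↔ using ¬ and ∨.
  ¬(∃q B(q,q)) ∨ ¬(∃n B(n,n))
Push ¬ through the quantifiers and connectives to reach negation normal form:
  (∀q ¬B(q,q)) ∨ (∀n ¬B(n,n))
Pull the quantifiers to the front (each side's bound variable is not free in the other side):
  ∀q ∀n (¬B(q,q) ∨ ¬B(n,n))

∀q ∀n (¬B(q,q) ∨ ¬B(n,n))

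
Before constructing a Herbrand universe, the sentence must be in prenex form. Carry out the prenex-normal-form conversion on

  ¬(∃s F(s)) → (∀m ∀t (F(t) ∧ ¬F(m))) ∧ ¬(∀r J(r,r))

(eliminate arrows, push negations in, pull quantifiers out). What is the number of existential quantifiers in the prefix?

2

Eliminate → and ↔ using ¬ and ∨.
  ¬¬(∃s F(s)) ∨ (∀m ∀t (F(t) ∧ ¬F(m))) ∧ ¬(∀r J(r,r))
Drive negations inward (¬∀x A ≡ ∃x ¬A, ¬∃x A ≡ ∀x ¬A, De Morgan for ∧/∨):
  (∃s F(s)) ∨ (∀m ∀t (F(t) ∧ ¬F(m))) ∧ (∃r ¬J(r,r))
All bound variables are already distinct, so no renaming is needed.
Extract every quantifier outward, since the variables are now distinct and don't occur free across branches:
  ∃s ∀m ∀t ∃r (F(s) ∨ F(t) ∧ ¬F(m) ∧ ¬J(r,r))
The prefix is ∃s ∀m ∀t ∃r: 2 universal, 2 existential.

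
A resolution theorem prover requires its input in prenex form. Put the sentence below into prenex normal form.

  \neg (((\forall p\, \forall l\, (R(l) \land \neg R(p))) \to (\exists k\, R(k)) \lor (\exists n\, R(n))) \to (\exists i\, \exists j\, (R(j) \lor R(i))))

\exists p\, \exists l\, \exists k\, \exists n\, \forall i\, \forall j\, ((\neg R(l) \lor R(p) \lor R(k) \lor R(n)) \land \neg R(j) \land \neg R(i))

Rewrite implications/biconditionals: A → B as ¬A ∨ B.
  \neg (\neg (\neg (\forall p\, \forall l\, (R(l) \land \neg R(p))) \lor (\exists k\, R(k)) \lor (\exists n\, R(n))) \lor (\exists i\, \exists j\, (R(j) \lor R(i))))
Move each ¬ inward, flipping quantifiers it crosses:
  ((\exists p\, \exists l\, (\neg R(l) \lor R(p))) \lor (\exists k\, R(k)) \lor (\exists n\, R(n))) \land (\forall i\, \forall j\, (\neg R(j) \land \neg R(i)))
All bound variables are already distinct, so no renaming is needed.
Pull the quantifiers to the front (each side's bound variable is not free in the other side):
  \exists p\, \exists l\, \exists k\, \exists n\, \forall i\, \forall j\, ((\neg R(l) \lor R(p) \lor R(k) \lor R(n)) \land \neg R(j) \land \neg R(i))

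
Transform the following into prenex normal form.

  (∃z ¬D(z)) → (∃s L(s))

∀z ∃s (D(z) ∨ L(s))

Eliminate → and ↔ using ¬ and ∨.
  ¬(∃z ¬D(z)) ∨ (∃s L(s))
Move each ¬ inward, flipping quantifiers it crosses:
  (∀z D(z)) ∨ (∃s L(s))
All bound variables are already distinct, so no renaming is needed.
Finally move all quantifiers to the prefix:
  ∀z ∃s (D(z) ∨ L(s))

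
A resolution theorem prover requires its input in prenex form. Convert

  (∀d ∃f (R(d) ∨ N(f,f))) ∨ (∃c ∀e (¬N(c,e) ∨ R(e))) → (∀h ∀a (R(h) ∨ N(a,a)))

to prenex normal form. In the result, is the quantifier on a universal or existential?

First replace A → B with ¬A ∨ B.
  ¬((∀d ∃f (R(d) ∨ N(f,f))) ∨ (∃c ∀e (¬N(c,e) ∨ R(e)))) ∨ (∀h ∀a (R(h) ∨ N(a,a)))
Move each ¬ inward, flipping quantifiers it crosses:
  (∃d ∀f (¬R(d) ∧ ¬N(f,f))) ∧ (∀c ∃e (N(c,e) ∧ ¬R(e))) ∨ (∀h ∀a (R(h) ∨ N(a,a)))
All bound variables are already distinct, so no renaming is needed.
Pull the quantifiers to the front (each side's bound variable is not free in the other side):
  ∃d ∀f ∀c ∃e ∀h ∀a (¬R(d) ∧ ¬N(f,f) ∧ N(c,e) ∧ ¬R(e) ∨ R(h) ∨ N(a,a))
The quantifier ∀a sits under an even number of negations (counting the antecedent side of each →), so it remains universal.

universal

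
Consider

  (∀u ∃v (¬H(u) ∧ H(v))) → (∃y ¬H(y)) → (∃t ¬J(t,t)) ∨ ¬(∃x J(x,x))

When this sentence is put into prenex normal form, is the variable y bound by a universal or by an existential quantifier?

Eliminate → and ↔ using ¬ and ∨.
  ¬(∀u ∃v (¬H(u) ∧ H(v))) ∨ ¬(∃y ¬H(y)) ∨ (∃t ¬J(t,t)) ∨ ¬(∃x J(x,x))
Push ¬ through the quantifiers and connectives to reach negation normal form:
  (∃u ∀v (H(u) ∨ ¬H(v))) ∨ (∀y H(y)) ∨ (∃t ¬J(t,t)) ∨ (∀x ¬J(x,x))
Finally move all quantifiers to the prefix:
  ∃u ∀v ∀y ∃t ∀x (H(u) ∨ ¬H(v) ∨ H(y) ∨ ¬J(t,t) ∨ ¬J(x,x))
The quantifier ∃y sits under an odd number of negations (counting the antecedent side of each →), so it flips to ∀y.

universal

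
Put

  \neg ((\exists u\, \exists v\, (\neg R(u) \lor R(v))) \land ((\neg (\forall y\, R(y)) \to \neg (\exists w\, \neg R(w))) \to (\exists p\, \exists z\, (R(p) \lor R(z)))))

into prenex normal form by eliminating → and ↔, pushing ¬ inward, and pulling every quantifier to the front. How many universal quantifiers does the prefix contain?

6

Rewrite implications/biconditionals: A → B as ¬A ∨ B.
  \neg ((\exists u\, \exists v\, (\neg R(u) \lor R(v))) \land (\neg (\neg \neg (\forall y\, R(y)) \lor \neg (\exists w\, \neg R(w))) \lor (\exists p\, \exists z\, (R(p) \lor R(z)))))
Push ¬ through the quantifiers and connectives to reach negation normal form:
  (\forall u\, \forall v\, (R(u) \land \neg R(v))) \lor ((\forall y\, R(y)) \lor (\forall w\, R(w))) \land (\forall p\, \forall z\, (\neg R(p) \land \neg R(z)))
All bound variables are already distinct, so no renaming is needed.
Extract every quantifier outward, since the variables are now distinct and don't occur free across branches:
  \forall u\, \forall v\, \forall y\, \forall w\, \forall p\, \forall z\, (R(u) \land \neg R(v) \lor (R(y) \lor R(w)) \land \neg R(p) \land \neg R(z))
The prefix is \forall u \forall v \forall y \forall w \forall p \forall z: 6 universal, 0 existential.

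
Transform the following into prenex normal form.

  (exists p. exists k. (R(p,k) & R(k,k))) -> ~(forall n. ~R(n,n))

Eliminate → and ↔ using ¬ and ∨.
  ~(exists p. exists k. (R(p,k) & R(k,k))) | ~(forall n. ~R(n,n))
Move each ¬ inward, flipping quantifiers it crosses:
  (forall p. forall k. (~R(p,k) | ~R(k,k))) | (exists n. R(n,n))
Finally move all quantifiers to the prefix:
  forall p. forall k. exists n. (~R(p,k) | ~R(k,k) | R(n,n))

forall p. forall k. exists n. (~R(p,k) | ~R(k,k) | R(n,n))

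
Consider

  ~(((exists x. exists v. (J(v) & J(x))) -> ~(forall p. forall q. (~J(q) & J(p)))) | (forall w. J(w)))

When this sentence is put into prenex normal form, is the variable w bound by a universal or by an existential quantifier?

Eliminate → and ↔ using ¬ and ∨.
  ~(~(exists x. exists v. (J(v) & J(x))) | ~(forall p. forall q. (~J(q) & J(p))) | (forall w. J(w)))
Move each ¬ inward, flipping quantifiers it crosses:
  (exists x. exists v. (J(v) & J(x))) & (forall p. forall q. (~J(q) & J(p))) & (exists w. ~J(w))
Pull the quantifiers to the front (each side's bound variable is not free in the other side):
  exists x. exists v. forall p. forall q. exists w. (J(v) & J(x) & ~J(q) & J(p) & ~J(w))
The quantifier forall w sits under an odd number of negations (counting the antecedent side of each →), so it flips to exists w.

existential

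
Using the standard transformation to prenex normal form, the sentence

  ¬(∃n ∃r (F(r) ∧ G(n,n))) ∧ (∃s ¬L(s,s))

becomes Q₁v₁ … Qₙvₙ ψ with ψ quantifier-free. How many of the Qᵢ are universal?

2

Push ¬ through the quantifiers and connectives to reach negation normal form:
  (∀n ∀r (¬F(r) ∨ ¬G(n,n))) ∧ (∃s ¬L(s,s))
All bound variables are already distinct, so no renaming is needed.
Pull the quantifiers to the front (each side's bound variable is not free in the other side):
  ∀n ∀r ∃s ((¬F(r) ∨ ¬G(n,n)) ∧ ¬L(s,s))
The prefix is ∀n ∀r ∃s: 2 universal, 1 existential.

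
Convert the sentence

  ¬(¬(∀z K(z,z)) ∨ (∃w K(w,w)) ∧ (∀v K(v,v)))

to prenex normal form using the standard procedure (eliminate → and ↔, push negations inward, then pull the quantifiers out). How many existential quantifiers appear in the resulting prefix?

1

Move each ¬ inward, flipping quantifiers it crosses:
  (∀z K(z,z)) ∧ ((∀w ¬K(w,w)) ∨ (∃v ¬K(v,v)))
All bound variables are already distinct, so no renaming is needed.
Extract every quantifier outward, since the variables are now distinct and don't occur free across branches:
  ∀z ∀w ∃v (K(z,z) ∧ (¬K(w,w) ∨ ¬K(v,v)))
The prefix is ∀z ∀w ∃v: 2 universal, 1 existential.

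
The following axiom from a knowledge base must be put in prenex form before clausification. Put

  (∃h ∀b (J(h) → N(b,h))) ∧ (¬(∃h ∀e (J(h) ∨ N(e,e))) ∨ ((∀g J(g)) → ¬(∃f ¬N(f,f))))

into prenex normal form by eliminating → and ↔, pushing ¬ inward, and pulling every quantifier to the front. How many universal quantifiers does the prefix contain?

3

Rewrite implications/biconditionals: A → B as ¬A ∨ B.
  (∃h ∀b (¬J(h) ∨ N(b,h))) ∧ (¬(∃h ∀e (J(h) ∨ N(e,e))) ∨ ¬(∀g J(g)) ∨ ¬(∃f ¬N(f,f)))
Move each ¬ inward, flipping quantifiers it crosses:
  (∃h ∀b (¬J(h) ∨ N(b,h))) ∧ ((∀h ∃e (¬J(h) ∧ ¬N(e,e))) ∨ (∃g ¬J(g)) ∨ (∀f N(f,f)))
Rename bound variables to avoid capture: h↦y.
  (∃h ∀b (¬J(h) ∨ N(b,h))) ∧ ((∀y ∃e (¬J(y) ∧ ¬N(e,e))) ∨ (∃g ¬J(g)) ∨ (∀f N(f,f)))
Pull the quantifiers to the front (each side's bound variable is not free in the other side):
  ∃h ∀b ∀y ∃e ∃g ∀f ((¬J(h) ∨ N(b,h)) ∧ (¬J(y) ∧ ¬N(e,e) ∨ ¬J(g) ∨ N(f,f)))
The prefix is ∃h ∀b ∀y ∃e ∃g ∀f: 3 universal, 3 existential.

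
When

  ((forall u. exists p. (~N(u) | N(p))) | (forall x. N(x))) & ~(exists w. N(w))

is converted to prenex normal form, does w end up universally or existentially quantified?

universal

Push ¬ through the quantifiers and connectives to reach negation normal form:
  ((forall u. exists p. (~N(u) | N(p))) | (forall x. N(x))) & (forall w. ~N(w))
Pull the quantifiers to the front (each side's bound variable is not free in the other side):
  forall u. exists p. forall x. forall w. ((~N(u) | N(p) | N(x)) & ~N(w))
The quantifier exists w sits under an odd number of negations, so it flips to forall w.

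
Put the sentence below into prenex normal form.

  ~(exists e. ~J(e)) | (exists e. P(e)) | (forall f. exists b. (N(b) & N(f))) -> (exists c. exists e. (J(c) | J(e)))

exists e. forall z. exists f. forall b. exists c. exists p. (~J(e) & ~P(z) & (~N(b) | ~N(f)) | J(c) | J(p))

Rewrite implications/biconditionals: A → B as ¬A ∨ B.
  ~(~(exists e. ~J(e)) | (exists e. P(e)) | (forall f. exists b. (N(b) & N(f)))) | (exists c. exists e. (J(c) | J(e)))
Push ¬ through the quantifiers and connectives to reach negation normal form:
  (exists e. ~J(e)) & (forall e. ~P(e)) & (exists f. forall b. (~N(b) | ~N(f))) | (exists c. exists e. (J(c) | J(e)))
Rename bound variables to avoid capture: e↦z, e↦p.
  (exists e. ~J(e)) & (forall z. ~P(z)) & (exists f. forall b. (~N(b) | ~N(f))) | (exists c. exists p. (J(c) | J(p)))
Extract every quantifier outward, since the variables are now distinct and don't occur free across branches:
  exists e. forall z. exists f. forall b. exists c. exists p. (~J(e) & ~P(z) & (~N(b) | ~N(f)) | J(c) | J(p))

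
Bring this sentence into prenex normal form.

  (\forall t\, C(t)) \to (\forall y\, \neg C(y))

Eliminate → and ↔ using ¬ and ∨.
  \neg (\forall t\, C(t)) \lor (\forall y\, \neg C(y))
Push ¬ through the quantifiers and connectives to reach negation normal form:
  (\exists t\, \neg C(t)) \lor (\forall y\, \neg C(y))
Finally move all quantifiers to the prefix:
  \exists t\, \forall y\, (\neg C(t) \lor \neg C(y))

\exists t\, \forall y\, (\neg C(t) \lor \neg C(y))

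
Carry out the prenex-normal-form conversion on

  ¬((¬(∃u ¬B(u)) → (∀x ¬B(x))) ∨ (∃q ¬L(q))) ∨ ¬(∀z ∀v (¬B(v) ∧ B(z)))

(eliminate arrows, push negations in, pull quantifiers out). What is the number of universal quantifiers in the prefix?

2

Rewrite implications/biconditionals: A → B as ¬A ∨ B.
  ¬(¬¬(∃u ¬B(u)) ∨ (∀x ¬B(x)) ∨ (∃q ¬L(q))) ∨ ¬(∀z ∀v (¬B(v) ∧ B(z)))
Push ¬ through the quantifiers and connectives to reach negation normal form:
  (∀u B(u)) ∧ (∃x B(x)) ∧ (∀q L(q)) ∨ (∃z ∃v (B(v) ∨ ¬B(z)))
All bound variables are already distinct, so no renaming is needed.
Pull the quantifiers to the front (each side's bound variable is not free in the other side):
  ∀u ∃x ∀q ∃z ∃v (B(u) ∧ B(x) ∧ L(q) ∨ B(v) ∨ ¬B(z))
The prefix is ∀u ∃x ∀q ∃z ∃v: 2 universal, 3 existential.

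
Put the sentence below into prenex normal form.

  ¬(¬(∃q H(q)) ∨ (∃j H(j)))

∃q ∀j (H(q) ∧ ¬H(j))

Push ¬ through the quantifiers and connectives to reach negation normal form:
  (∃q H(q)) ∧ (∀j ¬H(j))
All bound variables are already distinct, so no renaming is needed.
Extract every quantifier outward, since the variables are now distinct and don't occur free across branches:
  ∃q ∀j (H(q) ∧ ¬H(j))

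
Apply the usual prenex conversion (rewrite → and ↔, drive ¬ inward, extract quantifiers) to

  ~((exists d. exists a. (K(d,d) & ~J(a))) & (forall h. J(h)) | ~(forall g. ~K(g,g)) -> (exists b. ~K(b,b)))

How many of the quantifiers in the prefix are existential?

Rewrite implications/biconditionals: A → B as ¬A ∨ B.
  ~(~((exists d. exists a. (K(d,d) & ~J(a))) & (forall h. J(h)) | ~(forall g. ~K(g,g))) | (exists b. ~K(b,b)))
Drive negations inward (¬∀x A ≡ ∃x ¬A, ¬∃x A ≡ ∀x ¬A, De Morgan for ∧/∨):
  ((exists d. exists a. (K(d,d) & ~J(a))) & (forall h. J(h)) | (exists g. K(g,g))) & (forall b. K(b,b))
Finally move all quantifiers to the prefix:
  exists d. exists a. forall h. exists g. forall b. ((K(d,d) & ~J(a) & J(h) | K(g,g)) & K(b,b))
The prefix is exists d exists a forall h exists g forall b: 2 universal, 3 existential.

3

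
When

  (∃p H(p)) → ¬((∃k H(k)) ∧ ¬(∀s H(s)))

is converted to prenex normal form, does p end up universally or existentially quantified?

Eliminate → and ↔ using ¬ and ∨.
  ¬(∃p H(p)) ∨ ¬((∃k H(k)) ∧ ¬(∀s H(s)))
Move each ¬ inward, flipping quantifiers it crosses:
  (∀p ¬H(p)) ∨ (∀k ¬H(k)) ∨ (∀s H(s))
All bound variables are already distinct, so no renaming is needed.
Finally move all quantifiers to the prefix:
  ∀p ∀k ∀s (¬H(p) ∨ ¬H(k) ∨ H(s))
The quantifier ∃p sits under an odd number of negations (counting the antecedent side of each →), so it flips to ∀p.

universal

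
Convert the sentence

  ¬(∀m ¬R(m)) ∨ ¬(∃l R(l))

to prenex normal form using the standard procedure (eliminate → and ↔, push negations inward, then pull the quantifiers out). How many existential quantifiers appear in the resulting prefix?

1

Move each ¬ inward, flipping quantifiers it crosses:
  (∃m R(m)) ∨ (∀l ¬R(l))
All bound variables are already distinct, so no renaming is needed.
Extract every quantifier outward, since the variables are now distinct and don't occur free across branches:
  ∃m ∀l (R(m) ∨ ¬R(l))
The prefix is ∃m ∀l: 1 universal, 1 existential.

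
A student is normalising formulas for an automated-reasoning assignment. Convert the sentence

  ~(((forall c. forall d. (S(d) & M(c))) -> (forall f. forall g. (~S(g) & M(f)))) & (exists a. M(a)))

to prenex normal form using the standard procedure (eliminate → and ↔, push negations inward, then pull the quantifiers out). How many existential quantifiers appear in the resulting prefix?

First replace A → B with ¬A ∨ B.
  ~((~(forall c. forall d. (S(d) & M(c))) | (forall f. forall g. (~S(g) & M(f)))) & (exists a. M(a)))
Drive negations inward (¬∀x A ≡ ∃x ¬A, ¬∃x A ≡ ∀x ¬A, De Morgan for ∧/∨):
  (forall c. forall d. (S(d) & M(c))) & (exists f. exists g. (S(g) | ~M(f))) | (forall a. ~M(a))
All bound variables are already distinct, so no renaming is needed.
Extract every quantifier outward, since the variables are now distinct and don't occur free across branches:
  forall c. forall d. exists f. exists g. forall a. (S(d) & M(c) & (S(g) | ~M(f)) | ~M(a))
The prefix is forall c forall d exists f exists g forall a: 3 universal, 2 existential.

2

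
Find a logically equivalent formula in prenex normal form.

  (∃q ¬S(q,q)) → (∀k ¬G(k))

∀q ∀k (S(q,q) ∨ ¬G(k))

Rewrite implications/biconditionals: A → B as ¬A ∨ B.
  ¬(∃q ¬S(q,q)) ∨ (∀k ¬G(k))
Drive negations inward (¬∀x A ≡ ∃x ¬A, ¬∃x A ≡ ∀x ¬A, De Morgan for ∧/∨):
  (∀q S(q,q)) ∨ (∀k ¬G(k))
Finally move all quantifiers to the prefix:
  ∀q ∀k (S(q,q) ∨ ¬G(k))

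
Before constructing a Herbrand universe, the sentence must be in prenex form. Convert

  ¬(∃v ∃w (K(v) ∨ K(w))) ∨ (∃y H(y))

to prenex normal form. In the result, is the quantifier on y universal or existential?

existential

Move each ¬ inward, flipping quantifiers it crosses:
  (∀v ∀w (¬K(v) ∧ ¬K(w))) ∨ (∃y H(y))
Pull the quantifiers to the front (each side's bound variable is not free in the other side):
  ∀v ∀w ∃y (¬K(v) ∧ ¬K(w) ∨ H(y))
The quantifier ∃y sits under an even number of negations, so it remains existential.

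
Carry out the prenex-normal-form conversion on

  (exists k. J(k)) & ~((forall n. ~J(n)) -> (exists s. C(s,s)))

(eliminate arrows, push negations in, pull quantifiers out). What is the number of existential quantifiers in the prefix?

1

First replace A → B with ¬A ∨ B.
  (exists k. J(k)) & ~(~(forall n. ~J(n)) | (exists s. C(s,s)))
Drive negations inward (¬∀x A ≡ ∃x ¬A, ¬∃x A ≡ ∀x ¬A, De Morgan for ∧/∨):
  (exists k. J(k)) & (forall n. ~J(n)) & (forall s. ~C(s,s))
All bound variables are already distinct, so no renaming is needed.
Extract every quantifier outward, since the variables are now distinct and don't occur free across branches:
  exists k. forall n. forall s. (J(k) & ~J(n) & ~C(s,s))
The prefix is exists k forall n forall s: 2 universal, 1 existential.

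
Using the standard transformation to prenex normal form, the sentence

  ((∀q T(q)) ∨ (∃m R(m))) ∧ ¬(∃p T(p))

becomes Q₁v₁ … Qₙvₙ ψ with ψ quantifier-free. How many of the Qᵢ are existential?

1

Move each ¬ inward, flipping quantifiers it crosses:
  ((∀q T(q)) ∨ (∃m R(m))) ∧ (∀p ¬T(p))
All bound variables are already distinct, so no renaming is needed.
Extract every quantifier outward, since the variables are now distinct and don't occur free across branches:
  ∀q ∃m ∀p ((T(q) ∨ R(m)) ∧ ¬T(p))
The prefix is ∀q ∃m ∀p: 2 universal, 1 existential.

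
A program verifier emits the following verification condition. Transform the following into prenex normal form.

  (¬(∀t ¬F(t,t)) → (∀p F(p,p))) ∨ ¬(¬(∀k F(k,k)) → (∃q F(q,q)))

∀t ∀p ∃k ∀q (¬F(t,t) ∨ F(p,p) ∨ ¬F(k,k) ∧ ¬F(q,q))

Eliminate → and ↔ using ¬ and ∨.
  ¬¬(∀t ¬F(t,t)) ∨ (∀p F(p,p)) ∨ ¬(¬¬(∀k F(k,k)) ∨ (∃q F(q,q)))
Push ¬ through the quantifiers and connectives to reach negation normal form:
  (∀t ¬F(t,t)) ∨ (∀p F(p,p)) ∨ (∃k ¬F(k,k)) ∧ (∀q ¬F(q,q))
All bound variables are already distinct, so no renaming is needed.
Finally move all quantifiers to the prefix:
  ∀t ∀p ∃k ∀q (¬F(t,t) ∨ F(p,p) ∨ ¬F(k,k) ∧ ¬F(q,q))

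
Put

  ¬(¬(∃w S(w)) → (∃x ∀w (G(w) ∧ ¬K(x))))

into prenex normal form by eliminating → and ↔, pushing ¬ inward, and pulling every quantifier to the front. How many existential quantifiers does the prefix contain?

1

First replace A → B with ¬A ∨ B.
  ¬(¬¬(∃w S(w)) ∨ (∃x ∀w (G(w) ∧ ¬K(x))))
Push ¬ through the quantifiers and connectives to reach negation normal form:
  (∀w ¬S(w)) ∧ (∀x ∃w (¬G(w) ∨ K(x)))
Rename bound variables to avoid capture: w↦b.
  (∀w ¬S(w)) ∧ (∀x ∃b (¬G(b) ∨ K(x)))
Pull the quantifiers to the front (each side's bound variable is not free in the other side):
  ∀w ∀x ∃b (¬S(w) ∧ (¬G(b) ∨ K(x)))
The prefix is ∀w ∀x ∃b: 2 universal, 1 existential.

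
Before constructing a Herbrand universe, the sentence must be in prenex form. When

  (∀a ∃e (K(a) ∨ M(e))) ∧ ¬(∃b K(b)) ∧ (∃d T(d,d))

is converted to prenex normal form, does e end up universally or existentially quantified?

Move each ¬ inward, flipping quantifiers it crosses:
  (∀a ∃e (K(a) ∨ M(e))) ∧ (∀b ¬K(b)) ∧ (∃d T(d,d))
Pull the quantifiers to the front (each side's bound variable is not free in the other side):
  ∀a ∃e ∀b ∃d ((K(a) ∨ M(e)) ∧ ¬K(b) ∧ T(d,d))
The quantifier ∃e sits under an even number of negations, so it remains existential.

existential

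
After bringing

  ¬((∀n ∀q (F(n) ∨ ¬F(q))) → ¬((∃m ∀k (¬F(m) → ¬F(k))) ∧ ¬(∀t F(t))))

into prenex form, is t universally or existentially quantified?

Rewrite implications/biconditionals: A → B as ¬A ∨ B.
  ¬(¬(∀n ∀q (F(n) ∨ ¬F(q))) ∨ ¬((∃m ∀k (¬¬F(m) ∨ ¬F(k))) ∧ ¬(∀t F(t))))
Drive negations inward (¬∀x A ≡ ∃x ¬A, ¬∃x A ≡ ∀x ¬A, De Morgan for ∧/∨):
  (∀n ∀q (F(n) ∨ ¬F(q))) ∧ (∃m ∀k (F(m) ∨ ¬F(k))) ∧ (∃t ¬F(t))
All bound variables are already distinct, so no renaming is needed.
Finally move all quantifiers to the prefix:
  ∀n ∀q ∃m ∀k ∃t ((F(n) ∨ ¬F(q)) ∧ (F(m) ∨ ¬F(k)) ∧ ¬F(t))
The quantifier ∀t sits under an odd number of negations (counting the antecedent side of each →), so it flips to ∃t.

existential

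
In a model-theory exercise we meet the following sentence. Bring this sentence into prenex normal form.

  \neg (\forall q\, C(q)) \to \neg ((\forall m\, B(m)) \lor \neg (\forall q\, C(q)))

\forall q\, \exists m\, \forall x\, (C(q) \lor \neg B(m) \land C(x))

Rewrite implications/biconditionals: A → B as ¬A ∨ B.
  \neg \neg (\forall q\, C(q)) \lor \neg ((\forall m\, B(m)) \lor \neg (\forall q\, C(q)))
Push ¬ through the quantifiers and connectives to reach negation normal form:
  (\forall q\, C(q)) \lor (\exists m\, \neg B(m)) \land (\forall q\, C(q))
Standardize variables apart so no two quantifiers bind the same name: q↦x.
  (\forall q\, C(q)) \lor (\exists m\, \neg B(m)) \land (\forall x\, C(x))
Pull the quantifiers to the front (each side's bound variable is not free in the other side):
  \forall q\, \exists m\, \forall x\, (C(q) \lor \neg B(m) \land C(x))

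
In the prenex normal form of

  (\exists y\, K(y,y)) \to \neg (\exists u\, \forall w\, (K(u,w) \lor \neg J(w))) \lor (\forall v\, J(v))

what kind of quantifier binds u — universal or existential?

Rewrite implications/biconditionals: A → B as ¬A ∨ B.
  \neg (\exists y\, K(y,y)) \lor \neg (\exists u\, \forall w\, (K(u,w) \lor \neg J(w))) \lor (\forall v\, J(v))
Drive negations inward (¬∀x A ≡ ∃x ¬A, ¬∃x A ≡ ∀x ¬A, De Morgan for ∧/∨):
  (\forall y\, \neg K(y,y)) \lor (\forall u\, \exists w\, (\neg K(u,w) \land J(w))) \lor (\forall v\, J(v))
All bound variables are already distinct, so no renaming is needed.
Finally move all quantifiers to the prefix:
  \forall y\, \forall u\, \exists w\, \forall v\, (\neg K(y,y) \lor \neg K(u,w) \land J(w) \lor J(v))
The quantifier \exists u sits under an odd number of negations (counting the antecedent side of each →), so it flips to \forall u.

universal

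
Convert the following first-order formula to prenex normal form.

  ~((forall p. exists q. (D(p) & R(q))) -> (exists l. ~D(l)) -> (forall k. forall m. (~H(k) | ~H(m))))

forall p. exists q. exists l. exists k. exists m. (D(p) & R(q) & ~D(l) & H(k) & H(m))

First replace A → B with ¬A ∨ B.
  ~(~(forall p. exists q. (D(p) & R(q))) | ~(exists l. ~D(l)) | (forall k. forall m. (~H(k) | ~H(m))))
Move each ¬ inward, flipping quantifiers it crosses:
  (forall p. exists q. (D(p) & R(q))) & (exists l. ~D(l)) & (exists k. exists m. (H(k) & H(m)))
Pull the quantifiers to the front (each side's bound variable is not free in the other side):
  forall p. exists q. exists l. exists k. exists m. (D(p) & R(q) & ~D(l) & H(k) & H(m))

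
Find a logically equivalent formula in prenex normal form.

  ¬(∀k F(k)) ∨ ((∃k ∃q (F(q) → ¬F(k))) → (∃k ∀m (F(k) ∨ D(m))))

∃k ∀a ∀q ∃c ∀m (¬F(k) ∨ F(q) ∧ F(a) ∨ F(c) ∨ D(m))

Eliminate → and ↔ using ¬ and ∨.
  ¬(∀k F(k)) ∨ ¬(∃k ∃q (¬F(q) ∨ ¬F(k))) ∨ (∃k ∀m (F(k) ∨ D(m)))
Push ¬ through the quantifiers and connectives to reach negation normal form:
  (∃k ¬F(k)) ∨ (∀k ∀q (F(q) ∧ F(k))) ∨ (∃k ∀m (F(k) ∨ D(m)))
Rename bound variables to avoid capture: k↦a, k↦c.
  (∃k ¬F(k)) ∨ (∀a ∀q (F(q) ∧ F(a))) ∨ (∃c ∀m (F(c) ∨ D(m)))
Finally move all quantifiers to the prefix:
  ∃k ∀a ∀q ∃c ∀m (¬F(k) ∨ F(q) ∧ F(a) ∨ F(c) ∨ D(m))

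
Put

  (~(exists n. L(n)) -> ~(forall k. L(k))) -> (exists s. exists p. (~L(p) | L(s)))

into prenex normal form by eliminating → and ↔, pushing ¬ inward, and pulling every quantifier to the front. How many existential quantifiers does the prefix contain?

First replace A → B with ¬A ∨ B.
  ~(~~(exists n. L(n)) | ~(forall k. L(k))) | (exists s. exists p. (~L(p) | L(s)))
Push ¬ through the quantifiers and connectives to reach negation normal form:
  (forall n. ~L(n)) & (forall k. L(k)) | (exists s. exists p. (~L(p) | L(s)))
Extract every quantifier outward, since the variables are now distinct and don't occur free across branches:
  forall n. forall k. exists s. exists p. (~L(n) & L(k) | ~L(p) | L(s))
The prefix is forall n forall k exists s exists p: 2 universal, 2 existential.

2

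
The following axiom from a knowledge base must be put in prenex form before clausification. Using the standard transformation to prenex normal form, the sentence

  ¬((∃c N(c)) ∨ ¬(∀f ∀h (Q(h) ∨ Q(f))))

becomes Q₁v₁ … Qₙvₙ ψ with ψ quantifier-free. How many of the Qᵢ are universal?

Drive negations inward (¬∀x A ≡ ∃x ¬A, ¬∃x A ≡ ∀x ¬A, De Morgan for ∧/∨):
  (∀c ¬N(c)) ∧ (∀f ∀h (Q(h) ∨ Q(f)))
All bound variables are already distinct, so no renaming is needed.
Extract every quantifier outward, since the variables are now distinct and don't occur free across branches:
  ∀c ∀f ∀h (¬N(c) ∧ (Q(h) ∨ Q(f)))
The prefix is ∀c ∀f ∀h: 3 universal, 0 existential.

3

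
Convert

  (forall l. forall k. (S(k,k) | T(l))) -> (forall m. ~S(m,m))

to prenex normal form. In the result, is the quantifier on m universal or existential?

universal

First replace A → B with ¬A ∨ B.
  ~(forall l. forall k. (S(k,k) | T(l))) | (forall m. ~S(m,m))
Push ¬ through the quantifiers and connectives to reach negation normal form:
  (exists l. exists k. (~S(k,k) & ~T(l))) | (forall m. ~S(m,m))
All bound variables are already distinct, so no renaming is needed.
Extract every quantifier outward, since the variables are now distinct and don't occur free across branches:
  exists l. exists k. forall m. (~S(k,k) & ~T(l) | ~S(m,m))
The quantifier forall m sits under an even number of negations (counting the antecedent side of each →), so it remains universal.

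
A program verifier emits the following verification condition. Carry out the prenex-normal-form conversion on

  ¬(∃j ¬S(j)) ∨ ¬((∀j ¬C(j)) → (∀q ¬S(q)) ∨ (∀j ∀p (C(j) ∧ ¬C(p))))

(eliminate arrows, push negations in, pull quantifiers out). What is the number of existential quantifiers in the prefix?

3

First replace A → B with ¬A ∨ B.
  ¬(∃j ¬S(j)) ∨ ¬(¬(∀j ¬C(j)) ∨ (∀q ¬S(q)) ∨ (∀j ∀p (C(j) ∧ ¬C(p))))
Move each ¬ inward, flipping quantifiers it crosses:
  (∀j S(j)) ∨ (∀j ¬C(j)) ∧ (∃q S(q)) ∧ (∃j ∃p (¬C(j) ∨ C(p)))
Give each quantifier a distinct variable: j↦w, j↦v1.
  (∀j S(j)) ∨ (∀w ¬C(w)) ∧ (∃q S(q)) ∧ (∃v1 ∃p (¬C(v1) ∨ C(p)))
Pull the quantifiers to the front (each side's bound variable is not free in the other side):
  ∀j ∀w ∃q ∃v1 ∃p (S(j) ∨ ¬C(w) ∧ S(q) ∧ (¬C(v1) ∨ C(p)))
The prefix is ∀j ∀w ∃q ∃v1 ∃p: 2 universal, 3 existential.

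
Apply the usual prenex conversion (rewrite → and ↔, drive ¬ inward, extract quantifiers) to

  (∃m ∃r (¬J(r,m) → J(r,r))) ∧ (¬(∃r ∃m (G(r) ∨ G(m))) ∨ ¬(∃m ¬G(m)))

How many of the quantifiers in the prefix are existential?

First replace A → B with ¬A ∨ B.
  (∃m ∃r (¬¬J(r,m) ∨ J(r,r))) ∧ (¬(∃r ∃m (G(r) ∨ G(m))) ∨ ¬(∃m ¬G(m)))
Push ¬ through the quantifiers and connectives to reach negation normal form:
  (∃m ∃r (J(r,m) ∨ J(r,r))) ∧ ((∀r ∀m (¬G(r) ∧ ¬G(m))) ∨ (∀m G(m)))
Rename bound variables to avoid capture: r↦c, m↦v1, m↦w1.
  (∃m ∃r (J(r,m) ∨ J(r,r))) ∧ ((∀c ∀v1 (¬G(c) ∧ ¬G(v1))) ∨ (∀w1 G(w1)))
Pull the quantifiers to the front (each side's bound variable is not free in the other side):
  ∃m ∃r ∀c ∀v1 ∀w1 ((J(r,m) ∨ J(r,r)) ∧ (¬G(c) ∧ ¬G(v1) ∨ G(w1)))
The prefix is ∃m ∃r ∀c ∀v1 ∀w1: 3 universal, 2 existential.

2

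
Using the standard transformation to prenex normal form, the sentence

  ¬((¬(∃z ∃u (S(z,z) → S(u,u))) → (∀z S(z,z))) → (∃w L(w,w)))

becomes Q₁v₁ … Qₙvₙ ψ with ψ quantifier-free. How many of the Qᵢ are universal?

2

Eliminate → and ↔ using ¬ and ∨.
  ¬(¬(¬¬(∃z ∃u (¬S(z,z) ∨ S(u,u))) ∨ (∀z S(z,z))) ∨ (∃w L(w,w)))
Move each ¬ inward, flipping quantifiers it crosses:
  ((∃z ∃u (¬S(z,z) ∨ S(u,u))) ∨ (∀z S(z,z))) ∧ (∀w ¬L(w,w))
Standardize variables apart so no two quantifiers bind the same name: z↦v.
  ((∃z ∃u (¬S(z,z) ∨ S(u,u))) ∨ (∀v S(v,v))) ∧ (∀w ¬L(w,w))
Extract every quantifier outward, since the variables are now distinct and don't occur free across branches:
  ∃z ∃u ∀v ∀w ((¬S(z,z) ∨ S(u,u) ∨ S(v,v)) ∧ ¬L(w,w))
The prefix is ∃z ∃u ∀v ∀w: 2 universal, 2 existential.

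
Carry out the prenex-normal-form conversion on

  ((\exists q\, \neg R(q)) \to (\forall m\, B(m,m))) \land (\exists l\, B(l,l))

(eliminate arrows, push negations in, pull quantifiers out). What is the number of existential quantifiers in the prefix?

1

Eliminate → and ↔ using ¬ and ∨.
  (\neg (\exists q\, \neg R(q)) \lor (\forall m\, B(m,m))) \land (\exists l\, B(l,l))
Drive negations inward (¬∀x A ≡ ∃x ¬A, ¬∃x A ≡ ∀x ¬A, De Morgan for ∧/∨):
  ((\forall q\, R(q)) \lor (\forall m\, B(m,m))) \land (\exists l\, B(l,l))
All bound variables are already distinct, so no renaming is needed.
Finally move all quantifiers to the prefix:
  \forall q\, \forall m\, \exists l\, ((R(q) \lor B(m,m)) \land B(l,l))
The prefix is \forall q \forall m \exists l: 2 universal, 1 existential.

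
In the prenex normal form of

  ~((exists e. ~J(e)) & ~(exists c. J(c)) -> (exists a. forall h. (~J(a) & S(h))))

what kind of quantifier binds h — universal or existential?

First replace A → B with ¬A ∨ B.
  ~(~((exists e. ~J(e)) & ~(exists c. J(c))) | (exists a. forall h. (~J(a) & S(h))))
Move each ¬ inward, flipping quantifiers it crosses:
  (exists e. ~J(e)) & (forall c. ~J(c)) & (forall a. exists h. (J(a) | ~S(h)))
All bound variables are already distinct, so no renaming is needed.
Finally move all quantifiers to the prefix:
  exists e. forall c. forall a. exists h. (~J(e) & ~J(c) & (J(a) | ~S(h)))
The quantifier forall h sits under an odd number of negations (counting the antecedent side of each →), so it flips to exists h.

existential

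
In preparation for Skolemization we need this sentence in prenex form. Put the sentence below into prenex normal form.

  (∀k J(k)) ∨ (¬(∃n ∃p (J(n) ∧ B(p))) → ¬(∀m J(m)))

Rewrite implications/biconditionals: A → B as ¬A ∨ B.
  (∀k J(k)) ∨ ¬¬(∃n ∃p (J(n) ∧ B(p))) ∨ ¬(∀m J(m))
Drive negations inward (¬∀x A ≡ ∃x ¬A, ¬∃x A ≡ ∀x ¬A, De Morgan for ∧/∨):
  (∀k J(k)) ∨ (∃n ∃p (J(n) ∧ B(p))) ∨ (∃m ¬J(m))
All bound variables are already distinct, so no renaming is needed.
Finally move all quantifiers to the prefix:
  ∀k ∃n ∃p ∃m (J(k) ∨ J(n) ∧ B(p) ∨ ¬J(m))

∀k ∃n ∃p ∃m (J(k) ∨ J(n) ∧ B(p) ∨ ¬J(m))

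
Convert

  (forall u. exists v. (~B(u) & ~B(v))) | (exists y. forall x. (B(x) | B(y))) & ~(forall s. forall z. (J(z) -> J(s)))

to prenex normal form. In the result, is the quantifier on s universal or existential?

existential

Rewrite implications/biconditionals: A → B as ¬A ∨ B.
  (forall u. exists v. (~B(u) & ~B(v))) | (exists y. forall x. (B(x) | B(y))) & ~(forall s. forall z. (~J(z) | J(s)))
Push ¬ through the quantifiers and connectives to reach negation normal form:
  (forall u. exists v. (~B(u) & ~B(v))) | (exists y. forall x. (B(x) | B(y))) & (exists s. exists z. (J(z) & ~J(s)))
All bound variables are already distinct, so no renaming is needed.
Finally move all quantifiers to the prefix:
  forall u. exists v. exists y. forall x. exists s. exists z. (~B(u) & ~B(v) | (B(x) | B(y)) & J(z) & ~J(s))
The quantifier forall s sits under an odd number of negations (counting the antecedent side of each →), so it flips to exists s.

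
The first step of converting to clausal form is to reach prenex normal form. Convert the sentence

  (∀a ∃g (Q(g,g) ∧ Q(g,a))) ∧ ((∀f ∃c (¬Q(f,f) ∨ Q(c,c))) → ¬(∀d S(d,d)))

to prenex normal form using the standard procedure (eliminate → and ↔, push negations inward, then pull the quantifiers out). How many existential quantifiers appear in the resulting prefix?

3

Eliminate → and ↔ using ¬ and ∨.
  (∀a ∃g (Q(g,g) ∧ Q(g,a))) ∧ (¬(∀f ∃c (¬Q(f,f) ∨ Q(c,c))) ∨ ¬(∀d S(d,d)))
Drive negations inward (¬∀x A ≡ ∃x ¬A, ¬∃x A ≡ ∀x ¬A, De Morgan for ∧/∨):
  (∀a ∃g (Q(g,g) ∧ Q(g,a))) ∧ ((∃f ∀c (Q(f,f) ∧ ¬Q(c,c))) ∨ (∃d ¬S(d,d)))
All bound variables are already distinct, so no renaming is needed.
Finally move all quantifiers to the prefix:
  ∀a ∃g ∃f ∀c ∃d (Q(g,g) ∧ Q(g,a) ∧ (Q(f,f) ∧ ¬Q(c,c) ∨ ¬S(d,d)))
The prefix is ∀a ∃g ∃f ∀c ∃d: 2 universal, 3 existential.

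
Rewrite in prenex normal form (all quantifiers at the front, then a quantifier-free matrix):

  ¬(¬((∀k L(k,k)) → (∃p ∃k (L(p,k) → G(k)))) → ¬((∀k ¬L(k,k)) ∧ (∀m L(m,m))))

∀k ∀p ∀w ∀b ∀m (L(k,k) ∧ L(p,w) ∧ ¬G(w) ∧ ¬L(b,b) ∧ L(m,m))

Rewrite implications/biconditionals: A → B as ¬A ∨ B.
  ¬(¬¬(¬(∀k L(k,k)) ∨ (∃p ∃k (¬L(p,k) ∨ G(k)))) ∨ ¬((∀k ¬L(k,k)) ∧ (∀m L(m,m))))
Drive negations inward (¬∀x A ≡ ∃x ¬A, ¬∃x A ≡ ∀x ¬A, De Morgan for ∧/∨):
  (∀k L(k,k)) ∧ (∀p ∀k (L(p,k) ∧ ¬G(k))) ∧ (∀k ¬L(k,k)) ∧ (∀m L(m,m))
Give each quantifier a distinct variable: k↦w, k↦b.
  (∀k L(k,k)) ∧ (∀p ∀w (L(p,w) ∧ ¬G(w))) ∧ (∀b ¬L(b,b)) ∧ (∀m L(m,m))
Finally move all quantifiers to the prefix:
  ∀k ∀p ∀w ∀b ∀m (L(k,k) ∧ L(p,w) ∧ ¬G(w) ∧ ¬L(b,b) ∧ L(m,m))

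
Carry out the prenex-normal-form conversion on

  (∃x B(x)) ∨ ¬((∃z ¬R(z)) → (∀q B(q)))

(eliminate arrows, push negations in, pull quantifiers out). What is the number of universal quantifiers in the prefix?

0

First replace A → B with ¬A ∨ B.
  (∃x B(x)) ∨ ¬(¬(∃z ¬R(z)) ∨ (∀q B(q)))
Push ¬ through the quantifiers and connectives to reach negation normal form:
  (∃x B(x)) ∨ (∃z ¬R(z)) ∧ (∃q ¬B(q))
Pull the quantifiers to the front (each side's bound variable is not free in the other side):
  ∃x ∃z ∃q (B(x) ∨ ¬R(z) ∧ ¬B(q))
The prefix is ∃x ∃z ∃q: 0 universal, 3 existential.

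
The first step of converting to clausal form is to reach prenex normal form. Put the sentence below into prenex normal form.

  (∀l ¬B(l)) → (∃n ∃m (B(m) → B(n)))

∃l ∃n ∃m (B(l) ∨ ¬B(m) ∨ B(n))

Rewrite implications/biconditionals: A → B as ¬A ∨ B.
  ¬(∀l ¬B(l)) ∨ (∃n ∃m (¬B(m) ∨ B(n)))
Drive negations inward (¬∀x A ≡ ∃x ¬A, ¬∃x A ≡ ∀x ¬A, De Morgan for ∧/∨):
  (∃l B(l)) ∨ (∃n ∃m (¬B(m) ∨ B(n)))
Finally move all quantifiers to the prefix:
  ∃l ∃n ∃m (B(l) ∨ ¬B(m) ∨ B(n))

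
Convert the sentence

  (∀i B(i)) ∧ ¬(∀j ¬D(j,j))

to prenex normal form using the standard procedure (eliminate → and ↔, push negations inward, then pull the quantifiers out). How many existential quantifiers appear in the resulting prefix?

1

Move each ¬ inward, flipping quantifiers it crosses:
  (∀i B(i)) ∧ (∃j D(j,j))
All bound variables are already distinct, so no renaming is needed.
Extract every quantifier outward, since the variables are now distinct and don't occur free across branches:
  ∀i ∃j (B(i) ∧ D(j,j))
The prefix is ∀i ∃j: 1 universal, 1 existential.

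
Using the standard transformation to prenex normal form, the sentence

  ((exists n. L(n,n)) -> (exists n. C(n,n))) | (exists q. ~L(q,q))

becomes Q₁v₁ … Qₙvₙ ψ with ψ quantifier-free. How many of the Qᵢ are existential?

Eliminate → and ↔ using ¬ and ∨.
  ~(exists n. L(n,n)) | (exists n. C(n,n)) | (exists q. ~L(q,q))
Push ¬ through the quantifiers and connectives to reach negation normal form:
  (forall n. ~L(n,n)) | (exists n. C(n,n)) | (exists q. ~L(q,q))
Standardize variables apart so no two quantifiers bind the same name: n↦u1.
  (forall n. ~L(n,n)) | (exists u1. C(u1,u1)) | (exists q. ~L(q,q))
Finally move all quantifiers to the prefix:
  forall n. exists u1. exists q. (~L(n,n) | C(u1,u1) | ~L(q,q))
The prefix is forall n exists u1 exists q: 1 universal, 2 existential.

2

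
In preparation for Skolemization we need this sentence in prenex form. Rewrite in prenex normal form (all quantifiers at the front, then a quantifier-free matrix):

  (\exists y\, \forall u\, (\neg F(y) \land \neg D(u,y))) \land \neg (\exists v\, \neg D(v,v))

\exists y\, \forall u\, \forall v\, (\neg F(y) \land \neg D(u,y) \land D(v,v))

Move each ¬ inward, flipping quantifiers it crosses:
  (\exists y\, \forall u\, (\neg F(y) \land \neg D(u,y))) \land (\forall v\, D(v,v))
All bound variables are already distinct, so no renaming is needed.
Pull the quantifiers to the front (each side's bound variable is not free in the other side):
  \exists y\, \forall u\, \forall v\, (\neg F(y) \land \neg D(u,y) \land D(v,v))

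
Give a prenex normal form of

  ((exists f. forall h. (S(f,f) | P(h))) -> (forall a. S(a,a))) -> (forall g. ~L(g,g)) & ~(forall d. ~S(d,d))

exists f. forall h. exists a. forall g. exists d. ((S(f,f) | P(h)) & ~S(a,a) | ~L(g,g) & S(d,d))

Eliminate → and ↔ using ¬ and ∨.
  ~(~(exists f. forall h. (S(f,f) | P(h))) | (forall a. S(a,a))) | (forall g. ~L(g,g)) & ~(forall d. ~S(d,d))
Drive negations inward (¬∀x A ≡ ∃x ¬A, ¬∃x A ≡ ∀x ¬A, De Morgan for ∧/∨):
  (exists f. forall h. (S(f,f) | P(h))) & (exists a. ~S(a,a)) | (forall g. ~L(g,g)) & (exists d. S(d,d))
All bound variables are already distinct, so no renaming is needed.
Pull the quantifiers to the front (each side's bound variable is not free in the other side):
  exists f. forall h. exists a. forall g. exists d. ((S(f,f) | P(h)) & ~S(a,a) | ~L(g,g) & S(d,d))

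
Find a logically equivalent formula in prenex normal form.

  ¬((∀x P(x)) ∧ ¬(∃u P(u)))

∃x ∃u (¬P(x) ∨ P(u))

Drive negations inward (¬∀x A ≡ ∃x ¬A, ¬∃x A ≡ ∀x ¬A, De Morgan for ∧/∨):
  (∃x ¬P(x)) ∨ (∃u P(u))
All bound variables are already distinct, so no renaming is needed.
Extract every quantifier outward, since the variables are now distinct and don't occur free across branches:
  ∃x ∃u (¬P(x) ∨ P(u))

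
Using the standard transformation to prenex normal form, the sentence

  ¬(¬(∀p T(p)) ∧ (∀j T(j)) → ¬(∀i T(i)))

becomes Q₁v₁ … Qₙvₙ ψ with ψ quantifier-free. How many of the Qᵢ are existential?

1

First replace A → B with ¬A ∨ B.
  ¬(¬(¬(∀p T(p)) ∧ (∀j T(j))) ∨ ¬(∀i T(i)))
Push ¬ through the quantifiers and connectives to reach negation normal form:
  (∃p ¬T(p)) ∧ (∀j T(j)) ∧ (∀i T(i))
All bound variables are already distinct, so no renaming is needed.
Finally move all quantifiers to the prefix:
  ∃p ∀j ∀i (¬T(p) ∧ T(j) ∧ T(i))
The prefix is ∃p ∀j ∀i: 2 universal, 1 existential.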